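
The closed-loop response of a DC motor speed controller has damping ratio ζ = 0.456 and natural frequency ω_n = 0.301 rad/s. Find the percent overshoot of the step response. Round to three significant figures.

%OS ≈ 20.0%

For an underdamped second-order system, %OS = 100·exp(−πζ/√(1−ζ²)).
πζ/√(1−ζ²) = π·0.456/√(1−0.208) = 1.610, so %OS = 100·e^(−1.610) = 20.0%.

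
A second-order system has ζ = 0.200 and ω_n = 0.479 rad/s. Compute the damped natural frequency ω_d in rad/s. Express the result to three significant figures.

ω_d ≈ 0.469 rad/s

ω_d = ω_n√(1−ζ²) = 0.479·√0.960 = 0.469 rad/s.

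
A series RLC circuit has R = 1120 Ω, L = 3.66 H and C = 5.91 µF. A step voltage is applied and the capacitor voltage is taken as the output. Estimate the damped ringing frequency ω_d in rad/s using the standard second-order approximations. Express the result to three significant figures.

ω_d ≈ 151 rad/s

For a series RLC circuit (capacitor voltage as output), ω_n = 1/√(LC) = 1/√(3.66 H · 5.91 µF) = 215 rad/s.
ζ = (R/2)·√(C/L) = (1120/2)·√(5.91 µF/3.66 H) = 0.712.
ω_d = 215·√(1 − 0.712²) = 151 rad/s.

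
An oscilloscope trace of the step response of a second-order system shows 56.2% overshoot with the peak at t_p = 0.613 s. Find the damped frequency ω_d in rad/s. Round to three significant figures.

t_p = π/ω_d, so ω_d = π/0.613 = 5.12 rad/s.

ω_d ≈ 5.12 rad/s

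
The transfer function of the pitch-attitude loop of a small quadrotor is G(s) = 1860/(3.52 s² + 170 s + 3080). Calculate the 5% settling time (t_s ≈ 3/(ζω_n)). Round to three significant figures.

t_s ≈ 0.124 s

Dividing through by 3.52: denominator becomes s² + 48.30 s + 875.0.
So ω_n = √875.0 = 29.6 rad/s and ζ = 48.30/(2·29.6) = 0.816.
t_s ≈ 3/(ζω_n) = 0.124 s.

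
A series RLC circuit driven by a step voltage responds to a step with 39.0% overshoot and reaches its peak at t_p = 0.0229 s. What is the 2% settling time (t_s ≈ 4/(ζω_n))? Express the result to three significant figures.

t_s ≈ 0.0973 s

The overshoot fixes ζ = −ln(OS)/√(π²+ln²(OS)) = 0.287.
t_p = π/ω_d ⇒ ω_d = 137 rad/s; then ω_n = ω_d/√(1−ζ²) = 143 rad/s.
t_s ≈ 4/(ζω_n) = 4/(0.287·143) = 0.0973 s.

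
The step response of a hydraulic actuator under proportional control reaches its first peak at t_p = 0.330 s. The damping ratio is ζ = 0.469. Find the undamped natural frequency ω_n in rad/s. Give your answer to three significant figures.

Peak time t_p = π/ω_d, so ω_d = π/t_p = π/0.330 = 9.52 rad/s.
ω_n = ω_d/√(1−ζ²) = 9.52/√0.780 = 10.8 rad/s.

ω_n ≈ 10.8 rad/s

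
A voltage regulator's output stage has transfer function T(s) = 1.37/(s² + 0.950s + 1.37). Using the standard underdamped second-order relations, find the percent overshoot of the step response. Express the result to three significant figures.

Matching coefficients with s² + 2ζω_n s + ω_n² gives ω_n² = 1.37 ⇒ ω_n = 1.17 rad/s, and ζ = 0.950/(2ω_n) = 0.406.
%OS = 100·exp(−πζ/√(1−ζ²)) = 24.8%.

%OS ≈ 24.8%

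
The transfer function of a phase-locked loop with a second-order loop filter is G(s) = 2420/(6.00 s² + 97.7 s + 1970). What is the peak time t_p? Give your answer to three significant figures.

t_p ≈ 0.194 s

Dividing through by 6.00: denominator becomes s² + 16.28 s + 328.3.
So ω_n = √328.3 = 18.1 rad/s and ζ = 16.28/(2·18.1) = 0.449.
ω_d = ω_n√(1−ζ²) = 16.2 rad/s. t_p = π/ω_d = 0.194 s.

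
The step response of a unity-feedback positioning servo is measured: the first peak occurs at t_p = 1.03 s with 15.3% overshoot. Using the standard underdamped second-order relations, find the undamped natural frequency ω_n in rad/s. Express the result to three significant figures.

The overshoot fixes ζ = −ln(OS)/√(π²+ln²(OS)) = 0.513.
t_p = π/ω_d ⇒ ω_d = 3.05 rad/s; then ω_n = ω_d/√(1−ζ²) = 3.55 rad/s.

ω_n ≈ 3.55 rad/s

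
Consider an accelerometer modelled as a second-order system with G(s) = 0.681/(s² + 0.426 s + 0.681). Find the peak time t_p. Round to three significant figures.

t_p ≈ 3.94 s

Comparing the denominator to s² + 2ζω_n s + ω_n²: ω_n = √0.681 = 0.825 rad/s, and 2ζω_n = 0.426 so ζ = 0.426/(2·0.825) = 0.258.
ω_d = ω_n√(1−ζ²) = 0.797 rad/s. Then t_p = π/ω_d = 3.94 s.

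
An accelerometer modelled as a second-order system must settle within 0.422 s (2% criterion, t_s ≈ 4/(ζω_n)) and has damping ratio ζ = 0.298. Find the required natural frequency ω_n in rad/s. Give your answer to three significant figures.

ω_n ≈ 31.8 rad/s

Rearranging t_s ≈ 4/(ζω_n) gives ω_n = 4/(ζ·t_s) = 4/(0.298 × 0.422) = 31.8 rad/s.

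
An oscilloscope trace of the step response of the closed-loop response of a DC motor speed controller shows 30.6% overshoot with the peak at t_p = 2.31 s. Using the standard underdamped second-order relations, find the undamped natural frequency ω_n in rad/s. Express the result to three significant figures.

ζ from %OS: ζ = |ln 0.306|/√(π²+ln²0.306) = 0.353.
t_p = π/ω_d ⇒ ω_d = 1.36 rad/s; then ω_n = ω_d/√(1−ζ²) = 1.45 rad/s.

ω_n ≈ 1.45 rad/s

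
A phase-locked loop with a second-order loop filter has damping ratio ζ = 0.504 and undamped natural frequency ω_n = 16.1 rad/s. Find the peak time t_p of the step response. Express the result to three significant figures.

The damped frequency is ω_d = ω_n√(1−ζ²) = 16.1·√(1−0.254) = 13.9 rad/s.
Peak time t_p = π/ω_d = π/13.9 = 0.226 s.

t_p ≈ 0.226 s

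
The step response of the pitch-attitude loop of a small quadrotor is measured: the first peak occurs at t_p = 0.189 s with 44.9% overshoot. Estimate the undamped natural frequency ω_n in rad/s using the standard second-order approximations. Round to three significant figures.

From the overshoot, ζ = −ln(OS)/√(π²+ln²(OS)) = 0.247.
t_p = π/ω_d ⇒ ω_d = 16.6 rad/s; then ω_n = ω_d/√(1−ζ²) = 17.2 rad/s.

ω_n ≈ 17.2 rad/s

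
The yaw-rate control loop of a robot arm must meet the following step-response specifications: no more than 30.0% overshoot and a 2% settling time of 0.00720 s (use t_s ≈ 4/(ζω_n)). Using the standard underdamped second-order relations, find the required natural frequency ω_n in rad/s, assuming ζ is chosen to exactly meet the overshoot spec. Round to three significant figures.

ω_n ≈ 1550 rad/s

ζ = −ln(OS)/√(π² + (ln OS)²). With OS = 0.300, ln OS = −1.204 and ζ = 1.204/3.364 = 0.358.
From t_s ≈ 4/(ζω_n): ω_n = 4/(ζ·t_s) = 4/(0.358·0.00720) = 1550 rad/s.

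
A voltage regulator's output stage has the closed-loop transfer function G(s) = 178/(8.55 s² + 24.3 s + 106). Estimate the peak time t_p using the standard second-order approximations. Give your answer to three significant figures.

Dividing through by 8.55: denominator becomes s² + 2.842 s + 12.40.
So ω_n = √12.40 = 3.52 rad/s and ζ = 2.842/(2·3.52) = 0.404.
ω_d = ω_n√(1−ζ²) = 3.22 rad/s. t_p = π/ω_d = 0.975 s.

t_p ≈ 0.975 s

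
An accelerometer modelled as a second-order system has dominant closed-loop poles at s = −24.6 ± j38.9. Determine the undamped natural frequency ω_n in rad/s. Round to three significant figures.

The poles are at −σ ± jω_d with σ = 24.6 and ω_d = 38.9, so ω_n = √(σ²+ω_d²) = 46.0 rad/s and ζ = σ/ω_n = 0.534.

ω_n ≈ 46.0 rad/s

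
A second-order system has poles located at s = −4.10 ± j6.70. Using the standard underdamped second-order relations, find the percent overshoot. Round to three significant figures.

%OS ≈ 14.6%

With σ = 4.10, ω_d = 6.70: ω_n = √(σ²+ω_d²) = 7.85 rad/s, ζ = σ/ω_n = 0.522.
Overshoot: exp(−π·0.522/√(1−0.522²)) = 0.146, i.e. 14.6%.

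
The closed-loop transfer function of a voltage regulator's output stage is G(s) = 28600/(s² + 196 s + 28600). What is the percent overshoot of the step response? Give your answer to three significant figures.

Comparing the denominator to s² + 2ζω_n s + ω_n²: ω_n = √28600 = 169 rad/s, and 2ζω_n = 196 so ζ = 196/(2·169) = 0.579.
Overshoot: exp(−π·0.579/√(1−0.579²)) = 0.107, i.e. 10.7%.

%OS ≈ 10.7%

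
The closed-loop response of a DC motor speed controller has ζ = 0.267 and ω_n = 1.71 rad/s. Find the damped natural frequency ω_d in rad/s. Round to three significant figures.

ω_d ≈ 1.65 rad/s

ω_d = ω_n√(1−ζ²) = 1.71·√0.929 = 1.65 rad/s.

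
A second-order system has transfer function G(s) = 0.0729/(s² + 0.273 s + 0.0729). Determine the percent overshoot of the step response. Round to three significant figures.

%OS ≈ 15.9%

Comparing the denominator to s² + 2ζω_n s + ω_n²: ω_n = √0.0729 = 0.270 rad/s, and 2ζω_n = 0.273 so ζ = 0.273/(2·0.270) = 0.506.
%OS = 100·exp(−πζ/√(1−ζ²)) = 15.9%.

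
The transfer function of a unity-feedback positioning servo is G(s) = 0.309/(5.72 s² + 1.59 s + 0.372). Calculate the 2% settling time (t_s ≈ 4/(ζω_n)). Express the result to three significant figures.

t_s ≈ 28.8 s

Dividing through by 5.72: denominator becomes s² + 0.2780 s + 0.06503.
So ω_n = √0.06503 = 0.255 rad/s and ζ = 0.2780/(2·0.255) = 0.545.
t_s ≈ 4/(ζω_n) = 28.8 s.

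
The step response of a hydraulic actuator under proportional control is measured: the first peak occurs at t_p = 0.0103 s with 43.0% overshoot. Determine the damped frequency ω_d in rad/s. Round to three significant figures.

t_p = π/ω_d, so ω_d = π/0.0103 = 305 rad/s.

ω_d ≈ 305 rad/s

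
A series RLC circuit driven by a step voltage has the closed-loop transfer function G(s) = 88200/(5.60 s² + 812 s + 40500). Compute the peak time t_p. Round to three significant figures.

Dividing through by 5.60: denominator becomes s² + 145.0 s + 7232.
So ω_n = √7232 = 85.0 rad/s and ζ = 145.0/(2·85.0) = 0.853.
ω_d = 85.0·√(1 − 0.853²) = 44.5 rad/s. t_p = π/ω_d = 0.0707 s.

t_p ≈ 0.0707 s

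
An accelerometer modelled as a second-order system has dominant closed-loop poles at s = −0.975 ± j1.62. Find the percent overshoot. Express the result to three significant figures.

%OS ≈ 15.1%

With σ = 0.975, ω_d = 1.62: ω_n = √(σ²+ω_d²) = 1.89 rad/s, ζ = σ/ω_n = 0.516.
%OS = 100 e^{−πζ/√(1−ζ²)} with ζ = 0.516 gives 15.1%.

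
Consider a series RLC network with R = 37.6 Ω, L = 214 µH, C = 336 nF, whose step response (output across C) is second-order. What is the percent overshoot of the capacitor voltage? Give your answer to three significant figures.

%OS ≈ 3.00%

For a series RLC circuit (capacitor voltage as output), ω_n = 1/√(LC) = 1/√(214 µH · 336 nF) = 118000 rad/s.
ζ = (R/2)·√(C/L) = (37.6/2)·√(336 nF/214 µH) = 0.745.
%OS = 100·exp(−πζ/√(1−ζ²)) = 3.00%.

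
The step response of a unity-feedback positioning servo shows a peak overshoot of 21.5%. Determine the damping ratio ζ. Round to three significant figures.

ζ ≈ 0.439

From %OS = 100·exp(−πζ/√(1−ζ²)), invert to get ζ = −ln(OS)/√(π² + ln²(OS)) with OS = 0.215.
−ln 0.215 = 1.537, so ζ = 1.537/√(π² + 2.363) = 0.439.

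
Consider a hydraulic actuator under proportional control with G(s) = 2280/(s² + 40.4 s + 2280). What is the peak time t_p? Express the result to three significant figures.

t_p ≈ 0.0726 s

Matching coefficients with s² + 2ζω_n s + ω_n² gives ω_n² = 2280 ⇒ ω_n = 47.7 rad/s, and ζ = 40.4/(2ω_n) = 0.423.
ω_d = 47.7·√(1 − 0.423²) = 43.3 rad/s. Then t_p = π/ω_d = 0.0726 s.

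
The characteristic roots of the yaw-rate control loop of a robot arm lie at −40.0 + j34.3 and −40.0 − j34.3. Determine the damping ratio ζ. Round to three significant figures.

|pole| = ω_n = √(40.0² + 34.3²) = 52.7 rad/s; ζ = cos θ = σ/ω_n = 0.759.

ζ ≈ 0.759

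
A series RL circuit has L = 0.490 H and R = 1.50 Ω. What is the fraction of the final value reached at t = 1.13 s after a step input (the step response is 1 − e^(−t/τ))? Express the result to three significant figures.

y/y_∞ ≈ 0.969

τ = L/R = 0.490/1.50 = 0.327 s.
y(t)/y_∞ = 1 − e^(−t/τ) = 1 − e^(−1.13/0.327) = 1 − e^(−3.46) = 0.969.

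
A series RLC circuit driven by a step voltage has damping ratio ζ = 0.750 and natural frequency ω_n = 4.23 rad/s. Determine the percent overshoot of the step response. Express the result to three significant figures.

%OS ≈ 2.84%

For an underdamped second-order system, %OS = 100·exp(−πζ/√(1−ζ²)).
πζ/√(1−ζ²) = π·0.750/√(1−0.562) = 3.562, so %OS = 100·e^(−3.562) = 2.84%.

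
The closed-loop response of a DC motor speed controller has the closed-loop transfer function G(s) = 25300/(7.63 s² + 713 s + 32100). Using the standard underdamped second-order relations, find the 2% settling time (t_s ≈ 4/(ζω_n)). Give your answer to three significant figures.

t_s ≈ 0.0856 s

Dividing through by 7.63: denominator becomes s² + 93.45 s + 4207.
So ω_n = √4207 = 64.9 rad/s and ζ = 93.45/(2·64.9) = 0.720.
t_s ≈ 4/(ζω_n) = 0.0856 s.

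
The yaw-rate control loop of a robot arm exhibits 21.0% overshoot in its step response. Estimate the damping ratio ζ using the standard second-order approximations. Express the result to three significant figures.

ζ = −ln(OS)/√(π² + (ln OS)²). With OS = 0.210, ln OS = −1.561 and ζ = 1.561/3.508 = 0.445.

ζ ≈ 0.445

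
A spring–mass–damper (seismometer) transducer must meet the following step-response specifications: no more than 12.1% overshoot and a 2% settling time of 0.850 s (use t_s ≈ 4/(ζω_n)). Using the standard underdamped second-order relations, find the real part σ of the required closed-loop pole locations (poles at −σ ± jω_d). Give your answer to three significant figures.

σ ≈ 4.71

The settling-time spec alone fixes σ = ζω_n = 4/t_s = 4/0.850 = 4.71.
(Overshoot then fixes ζ = 0.558 and hence ω_d = σ·√(1−ζ²)/ζ = 7.00 rad/s.)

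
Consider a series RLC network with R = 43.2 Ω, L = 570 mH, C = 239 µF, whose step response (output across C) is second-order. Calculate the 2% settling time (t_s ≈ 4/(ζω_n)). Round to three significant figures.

For a series RLC circuit (capacitor voltage as output), ω_n = 1/√(LC) = 1/√(570 mH · 239 µF) = 85.7 rad/s.
ζ = (R/2)·√(C/L) = (43.2/2)·√(239 µF/570 mH) = 0.442.
t_s ≈ 4/(ζω_n) = 0.106 s.

t_s ≈ 0.106 s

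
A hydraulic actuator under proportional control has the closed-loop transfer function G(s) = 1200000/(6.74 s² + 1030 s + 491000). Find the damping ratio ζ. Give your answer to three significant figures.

Dividing through by 6.74: denominator becomes s² + 152.8 s + 72850.
So ω_n = √72850 = 270 rad/s and ζ = 152.8/(2·270) = 0.283.

ζ ≈ 0.283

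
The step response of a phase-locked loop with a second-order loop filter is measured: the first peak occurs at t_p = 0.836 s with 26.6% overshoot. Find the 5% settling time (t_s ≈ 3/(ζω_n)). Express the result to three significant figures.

The overshoot fixes ζ = −ln(OS)/√(π²+ln²(OS)) = 0.388.
From t_p = π/ω_d, ω_d = π/0.836 = 3.76 rad/s, so ω_n = ω_d/√(1−ζ²) = 4.08 rad/s.
t_s ≈ 3/(ζω_n) = 3/(0.388·4.08) = 1.89 s.

t_s ≈ 1.89 s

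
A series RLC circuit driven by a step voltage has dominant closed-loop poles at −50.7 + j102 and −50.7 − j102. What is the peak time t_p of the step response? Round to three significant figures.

t_p = π/ω_d with ω_d = 102 (the imaginary part), so t_p = 0.0308 s.

t_p ≈ 0.0308 s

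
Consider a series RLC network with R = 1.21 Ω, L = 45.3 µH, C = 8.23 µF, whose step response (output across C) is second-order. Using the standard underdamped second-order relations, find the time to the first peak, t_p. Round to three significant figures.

For a series RLC circuit (capacitor voltage as output), ω_n = 1/√(LC) = 1/√(45.3 µH · 8.23 µF) = 51800 rad/s.
ζ = (R/2)·√(C/L) = (1.21/2)·√(8.23 µF/45.3 µH) = 0.258.
ω_d = ω_n√(1−ζ²) = 50000 rad/s. t_p = π/ω_d = 0.0000628 s.

t_p ≈ 0.0000628 s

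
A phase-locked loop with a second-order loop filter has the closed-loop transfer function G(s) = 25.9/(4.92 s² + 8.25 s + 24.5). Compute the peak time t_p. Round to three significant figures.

Dividing through by 4.92: denominator becomes s² + 1.677 s + 4.980.
So ω_n = √4.980 = 2.23 rad/s and ζ = 1.677/(2·2.23) = 0.376.
The damped frequency ω_d = ω_n√(1−ζ²) = 2.07 rad/s. t_p = π/ω_d = 1.52 s.

t_p ≈ 1.52 s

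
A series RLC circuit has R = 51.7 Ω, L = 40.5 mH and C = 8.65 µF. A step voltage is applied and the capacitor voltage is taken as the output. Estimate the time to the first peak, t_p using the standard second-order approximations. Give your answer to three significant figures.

For a series RLC circuit (capacitor voltage as output), ω_n = 1/√(LC) = 1/√(40.5 mH · 8.65 µF) = 1690 rad/s.
ζ = (R/2)·√(C/L) = (51.7/2)·√(8.65 µF/40.5 mH) = 0.378.
The damped frequency ω_d = ω_n√(1−ζ²) = 1560 rad/s. t_p = π/ω_d = 0.00201 s.

t_p ≈ 0.00201 s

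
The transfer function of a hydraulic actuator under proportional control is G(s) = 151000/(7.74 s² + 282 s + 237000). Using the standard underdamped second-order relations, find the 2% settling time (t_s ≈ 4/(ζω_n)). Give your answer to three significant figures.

Dividing through by 7.74: denominator becomes s² + 36.43 s + 30620.
So ω_n = √30620 = 175 rad/s and ζ = 36.43/(2·175) = 0.104.
t_s ≈ 4/(ζω_n) = 0.220 s.

t_s ≈ 0.220 s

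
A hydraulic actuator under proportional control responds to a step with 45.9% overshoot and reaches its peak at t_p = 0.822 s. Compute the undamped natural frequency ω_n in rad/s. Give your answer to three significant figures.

ω_n ≈ 3.94 rad/s

ζ from %OS: ζ = |ln 0.459|/√(π²+ln²0.459) = 0.241.
t_p = π/ω_d ⇒ ω_d = 3.82 rad/s; then ω_n = ω_d/√(1−ζ²) = 3.94 rad/s.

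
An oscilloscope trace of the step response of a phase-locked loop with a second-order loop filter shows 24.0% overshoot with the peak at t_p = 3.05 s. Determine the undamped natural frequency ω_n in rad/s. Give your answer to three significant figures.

ζ from %OS: ζ = |ln 0.240|/√(π²+ln²0.240) = 0.414.
From t_p = π/ω_d, ω_d = π/3.05 = 1.03 rad/s, so ω_n = ω_d/√(1−ζ²) = 1.13 rad/s.

ω_n ≈ 1.13 rad/s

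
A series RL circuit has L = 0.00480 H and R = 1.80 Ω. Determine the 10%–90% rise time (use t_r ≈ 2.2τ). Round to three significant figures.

τ = L/R = 0.00480/1.80 = 0.00267 s.
t_r ≈ 2.2τ = 0.00587 s.

t_r ≈ 0.00587 s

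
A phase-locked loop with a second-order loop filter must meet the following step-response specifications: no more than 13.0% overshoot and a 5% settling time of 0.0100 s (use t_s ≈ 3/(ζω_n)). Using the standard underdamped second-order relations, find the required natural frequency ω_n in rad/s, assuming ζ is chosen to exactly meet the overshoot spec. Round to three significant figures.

ω_n ≈ 551 rad/s

From %OS = 100·exp(−πζ/√(1−ζ²)), invert to get ζ = −ln(OS)/√(π² + ln²(OS)) with OS = 0.130.
−ln 0.130 = 2.040, so ζ = 2.040/√(π² + 4.163) = 0.545.
Then ω_n = 3/(ζ t_s) = 3/(0.545 × 0.0100) = 551 rad/s.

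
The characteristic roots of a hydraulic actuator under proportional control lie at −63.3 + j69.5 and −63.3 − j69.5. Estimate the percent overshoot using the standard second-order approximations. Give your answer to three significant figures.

%OS ≈ 5.72%

With σ = 63.3, ω_d = 69.5: ω_n = √(σ²+ω_d²) = 94.0 rad/s, ζ = σ/ω_n = 0.673.
Overshoot: exp(−π·0.673/√(1−0.673²)) = 0.0572, i.e. 5.72%.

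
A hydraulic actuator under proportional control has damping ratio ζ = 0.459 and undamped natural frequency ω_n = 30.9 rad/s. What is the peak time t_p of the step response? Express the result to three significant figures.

The damped frequency is ω_d = ω_n√(1−ζ²) = 30.9·√(1−0.211) = 27.5 rad/s.
Peak time t_p = π/ω_d = π/27.5 = 0.114 s.

t_p ≈ 0.114 s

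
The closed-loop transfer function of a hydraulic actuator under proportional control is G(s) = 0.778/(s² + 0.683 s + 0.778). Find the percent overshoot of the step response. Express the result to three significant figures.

Matching coefficients with s² + 2ζω_n s + ω_n² gives ω_n² = 0.778 ⇒ ω_n = 0.882 rad/s, and ζ = 0.683/(2ω_n) = 0.387.
%OS = 100·exp(−πζ/√(1−ζ²)) = 26.7%.

%OS ≈ 26.7%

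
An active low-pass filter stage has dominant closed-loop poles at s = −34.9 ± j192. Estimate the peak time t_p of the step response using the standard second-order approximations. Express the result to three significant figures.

t_p ≈ 0.0164 s

t_p = π/ω_d with ω_d = 192 (the imaginary part), so t_p = 0.0164 s.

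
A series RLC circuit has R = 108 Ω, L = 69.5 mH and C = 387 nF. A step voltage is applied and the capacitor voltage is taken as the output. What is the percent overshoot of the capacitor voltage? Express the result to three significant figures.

%OS ≈ 66.8%

For a series RLC circuit (capacitor voltage as output), ω_n = 1/√(LC) = 1/√(69.5 mH · 387 nF) = 6100 rad/s.
ζ = (R/2)·√(C/L) = (108/2)·√(387 nF/69.5 mH) = 0.127.
%OS = 100·exp(−πζ/√(1−ζ²)) = 66.8%.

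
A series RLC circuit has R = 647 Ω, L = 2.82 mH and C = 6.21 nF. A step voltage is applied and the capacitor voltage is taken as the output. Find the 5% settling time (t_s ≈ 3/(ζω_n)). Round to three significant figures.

t_s ≈ 0.0000262 s

For a series RLC circuit (capacitor voltage as output), ω_n = 1/√(LC) = 1/√(2.82 mH · 6.21 nF) = 239000 rad/s.
ζ = (R/2)·√(C/L) = (647/2)·√(6.21 nF/2.82 mH) = 0.480.
t_s ≈ 3/(ζω_n) = 0.0000262 s.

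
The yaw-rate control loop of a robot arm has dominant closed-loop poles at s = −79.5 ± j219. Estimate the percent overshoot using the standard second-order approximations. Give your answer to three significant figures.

%OS ≈ 32.0%

With σ = 79.5, ω_d = 219: ω_n = √(σ²+ω_d²) = 233 rad/s, ζ = σ/ω_n = 0.341.
%OS = 100·exp(−πζ/√(1−ζ²)) = 32.0%.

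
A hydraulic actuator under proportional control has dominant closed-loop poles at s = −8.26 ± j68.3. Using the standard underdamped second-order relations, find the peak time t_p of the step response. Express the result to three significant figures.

t_p ≈ 0.0460 s

t_p = π/ω_d with ω_d = 68.3 (the imaginary part), so t_p = 0.0460 s.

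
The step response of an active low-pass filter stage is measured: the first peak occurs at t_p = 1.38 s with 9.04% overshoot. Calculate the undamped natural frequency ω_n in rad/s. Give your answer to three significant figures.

ω_n ≈ 2.87 rad/s

The overshoot fixes ζ = −ln(OS)/√(π²+ln²(OS)) = 0.608.
From t_p = π/ω_d, ω_d = π/1.38 = 2.28 rad/s, so ω_n = ω_d/√(1−ζ²) = 2.87 rad/s.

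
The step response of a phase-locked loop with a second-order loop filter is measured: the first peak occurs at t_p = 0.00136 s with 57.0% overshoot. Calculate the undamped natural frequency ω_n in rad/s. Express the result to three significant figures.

ω_n ≈ 2350 rad/s

ζ from %OS: ζ = |ln 0.570|/√(π²+ln²0.570) = 0.176.
From t_p = π/ω_d, ω_d = π/0.00136 = 2310 rad/s, so ω_n = ω_d/√(1−ζ²) = 2350 rad/s.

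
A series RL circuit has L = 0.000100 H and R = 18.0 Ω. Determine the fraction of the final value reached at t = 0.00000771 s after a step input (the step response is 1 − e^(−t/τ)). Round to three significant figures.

τ = L/R = 0.000100/18.0 = 0.00000556 s.
y(t)/y_∞ = 1 − e^(−t/τ) = 1 − e^(−0.00000771/0.00000556) = 1 − e^(−1.39) = 0.750.

y/y_∞ ≈ 0.750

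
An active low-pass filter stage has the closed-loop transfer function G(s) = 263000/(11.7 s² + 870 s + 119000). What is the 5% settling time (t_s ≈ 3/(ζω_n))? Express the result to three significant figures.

t_s ≈ 0.0807 s

Dividing through by 11.7: denominator becomes s² + 74.36 s + 10170.
So ω_n = √10170 = 101 rad/s and ζ = 74.36/(2·101) = 0.369.
t_s ≈ 3/(ζω_n) = 0.0807 s.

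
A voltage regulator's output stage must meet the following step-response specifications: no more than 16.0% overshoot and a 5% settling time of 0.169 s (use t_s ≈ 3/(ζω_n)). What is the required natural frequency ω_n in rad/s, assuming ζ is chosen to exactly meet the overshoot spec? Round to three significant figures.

ω_n ≈ 35.2 rad/s

Inverting the overshoot relation: ζ = |ln 0.160|/√(π² + ln²0.160) = 0.504.
From t_s ≈ 3/(ζω_n): ω_n = 3/(ζ·t_s) = 3/(0.504·0.169) = 35.2 rad/s.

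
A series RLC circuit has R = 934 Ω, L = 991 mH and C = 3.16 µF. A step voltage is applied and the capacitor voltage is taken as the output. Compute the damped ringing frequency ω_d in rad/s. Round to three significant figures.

For a series RLC circuit (capacitor voltage as output), ω_n = 1/√(LC) = 1/√(991 mH · 3.16 µF) = 565 rad/s.
ζ = (R/2)·√(C/L) = (934/2)·√(3.16 µF/991 mH) = 0.834.
The damped frequency ω_d = ω_n√(1−ζ²) = 312 rad/s.

ω_d ≈ 312 rad/s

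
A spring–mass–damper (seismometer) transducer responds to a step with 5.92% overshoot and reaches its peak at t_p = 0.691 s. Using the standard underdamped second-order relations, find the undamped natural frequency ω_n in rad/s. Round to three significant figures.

ω_n ≈ 6.12 rad/s

ζ from %OS: ζ = |ln 0.0592|/√(π²+ln²0.0592) = 0.669.
From t_p = π/ω_d, ω_d = π/0.691 = 4.55 rad/s, so ω_n = ω_d/√(1−ζ²) = 6.12 rad/s.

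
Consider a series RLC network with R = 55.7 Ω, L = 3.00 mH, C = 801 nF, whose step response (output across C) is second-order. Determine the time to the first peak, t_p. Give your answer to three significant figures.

t_p ≈ 0.000173 s

For a series RLC circuit (capacitor voltage as output), ω_n = 1/√(LC) = 1/√(3.00 mH · 801 nF) = 20400 rad/s.
ζ = (R/2)·√(C/L) = (55.7/2)·√(801 nF/3.00 mH) = 0.455.
ω_d = ω_n√(1−ζ²) = 18200 rad/s. t_p = π/ω_d = 0.000173 s.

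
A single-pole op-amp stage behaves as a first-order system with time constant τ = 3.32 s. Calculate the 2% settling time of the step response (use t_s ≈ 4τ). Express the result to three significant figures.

t_s ≈ 4τ = 13.3 s.

t_s ≈ 13.3 s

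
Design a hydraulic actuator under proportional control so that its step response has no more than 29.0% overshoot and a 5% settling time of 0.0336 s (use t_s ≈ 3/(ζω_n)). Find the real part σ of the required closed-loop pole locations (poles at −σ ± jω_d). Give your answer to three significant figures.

σ ≈ 89.3

The settling-time spec alone fixes σ = ζω_n = 3/t_s = 3/0.0336 = 89.3.
(Overshoot then fixes ζ = 0.367 and hence ω_d = σ·√(1−ζ²)/ζ = 227 rad/s.)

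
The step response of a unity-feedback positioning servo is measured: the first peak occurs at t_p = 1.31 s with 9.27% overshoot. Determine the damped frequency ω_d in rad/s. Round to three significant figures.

ω_d ≈ 2.40 rad/s

t_p = π/ω_d, so ω_d = π/1.31 = 2.40 rad/s.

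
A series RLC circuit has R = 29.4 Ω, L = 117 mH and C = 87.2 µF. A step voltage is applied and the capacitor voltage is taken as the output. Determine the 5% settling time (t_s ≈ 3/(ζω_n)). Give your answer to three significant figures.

t_s ≈ 0.0239 s

For a series RLC circuit (capacitor voltage as output), ω_n = 1/√(LC) = 1/√(117 mH · 87.2 µF) = 313 rad/s.
ζ = (R/2)·√(C/L) = (29.4/2)·√(87.2 µF/117 mH) = 0.401.
t_s ≈ 3/(ζω_n) = 0.0239 s.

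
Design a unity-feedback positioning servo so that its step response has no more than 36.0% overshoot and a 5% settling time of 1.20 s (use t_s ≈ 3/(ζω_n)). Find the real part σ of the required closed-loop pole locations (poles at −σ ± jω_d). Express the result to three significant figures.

The settling-time spec alone fixes σ = ζω_n = 3/t_s = 3/1.20 = 2.50.
(Overshoot then fixes ζ = 0.309 and hence ω_d = σ·√(1−ζ²)/ζ = 7.69 rad/s.)

σ ≈ 2.50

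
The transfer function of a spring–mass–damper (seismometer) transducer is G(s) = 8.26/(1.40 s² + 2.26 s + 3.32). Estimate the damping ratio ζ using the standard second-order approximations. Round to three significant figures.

Dividing through by 1.40: denominator becomes s² + 1.614 s + 2.371.
So ω_n = √2.371 = 1.54 rad/s and ζ = 1.614/(2·1.54) = 0.524.

ζ ≈ 0.524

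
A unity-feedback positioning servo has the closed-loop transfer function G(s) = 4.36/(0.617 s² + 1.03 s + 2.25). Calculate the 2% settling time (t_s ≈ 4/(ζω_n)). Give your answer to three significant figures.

Dividing through by 0.617: denominator becomes s² + 1.669 s + 3.647.
So ω_n = √3.647 = 1.91 rad/s and ζ = 1.669/(2·1.91) = 0.437.
t_s ≈ 4/(ζω_n) = 4.79 s.

t_s ≈ 4.79 s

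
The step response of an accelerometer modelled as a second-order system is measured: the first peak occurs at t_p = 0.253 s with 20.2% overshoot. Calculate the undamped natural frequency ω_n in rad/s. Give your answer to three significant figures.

From the overshoot, ζ = −ln(OS)/√(π²+ln²(OS)) = 0.454.
t_p = π/ω_d ⇒ ω_d = 12.4 rad/s; then ω_n = ω_d/√(1−ζ²) = 13.9 rad/s.

ω_n ≈ 13.9 rad/s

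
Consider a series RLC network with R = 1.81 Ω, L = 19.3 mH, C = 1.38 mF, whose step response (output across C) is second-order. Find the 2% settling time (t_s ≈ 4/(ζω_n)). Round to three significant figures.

t_s ≈ 0.0853 s

For a series RLC circuit (capacitor voltage as output), ω_n = 1/√(LC) = 1/√(19.3 mH · 1.38 mF) = 194 rad/s.
ζ = (R/2)·√(C/L) = (1.81/2)·√(1.38 mF/19.3 mH) = 0.242.
t_s ≈ 4/(ζω_n) = 0.0853 s.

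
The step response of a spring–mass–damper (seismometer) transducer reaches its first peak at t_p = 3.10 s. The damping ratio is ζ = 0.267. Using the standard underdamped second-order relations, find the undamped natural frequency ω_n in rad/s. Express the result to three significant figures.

ω_n ≈ 1.05 rad/s

Peak time t_p = π/ω_d, so ω_d = π/t_p = π/3.10 = 1.01 rad/s.
ω_n = ω_d/√(1−ζ²) = 1.01/√0.929 = 1.05 rad/s.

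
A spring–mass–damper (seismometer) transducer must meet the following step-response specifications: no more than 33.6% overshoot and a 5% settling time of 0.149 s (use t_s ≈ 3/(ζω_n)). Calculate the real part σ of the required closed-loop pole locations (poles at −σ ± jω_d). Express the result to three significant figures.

σ ≈ 20.1

The settling-time spec alone fixes σ = ζω_n = 3/t_s = 3/0.149 = 20.1.
(Overshoot then fixes ζ = 0.328 and hence ω_d = σ·√(1−ζ²)/ζ = 58.0 rad/s.)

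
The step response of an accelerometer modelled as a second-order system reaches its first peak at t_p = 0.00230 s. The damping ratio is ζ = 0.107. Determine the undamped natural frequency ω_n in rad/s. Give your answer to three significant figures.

ω_n ≈ 1370 rad/s

Peak time t_p = π/ω_d, so ω_d = π/t_p = π/0.00230 = 1370 rad/s.
ω_n = ω_d/√(1−ζ²) = 1370/√0.989 = 1370 rad/s.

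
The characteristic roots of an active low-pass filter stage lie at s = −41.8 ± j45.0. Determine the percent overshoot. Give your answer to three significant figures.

With σ = 41.8, ω_d = 45.0: ω_n = √(σ²+ω_d²) = 61.4 rad/s, ζ = σ/ω_n = 0.681.
%OS = 100 e^{−πζ/√(1−ζ²)} with ζ = 0.681 gives 5.40%.

%OS ≈ 5.40%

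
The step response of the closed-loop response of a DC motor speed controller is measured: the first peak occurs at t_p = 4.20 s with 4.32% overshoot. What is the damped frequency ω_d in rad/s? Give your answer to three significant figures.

ω_d ≈ 0.748 rad/s

t_p = π/ω_d, so ω_d = π/4.20 = 0.748 rad/s.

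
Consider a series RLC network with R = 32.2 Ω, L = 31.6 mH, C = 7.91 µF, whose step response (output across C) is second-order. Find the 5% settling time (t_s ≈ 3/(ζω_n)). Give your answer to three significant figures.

t_s ≈ 0.00589 s

For a series RLC circuit (capacitor voltage as output), ω_n = 1/√(LC) = 1/√(31.6 mH · 7.91 µF) = 2000 rad/s.
ζ = (R/2)·√(C/L) = (32.2/2)·√(7.91 µF/31.6 mH) = 0.255.
t_s ≈ 3/(ζω_n) = 0.00589 s.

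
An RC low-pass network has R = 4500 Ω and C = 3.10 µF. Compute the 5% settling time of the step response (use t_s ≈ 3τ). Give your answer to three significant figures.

t_s ≈ 0.0418 s

τ = RC = 4500 × 3.10 µF = 0.0140 s.
t_s ≈ 3τ = 0.0418 s.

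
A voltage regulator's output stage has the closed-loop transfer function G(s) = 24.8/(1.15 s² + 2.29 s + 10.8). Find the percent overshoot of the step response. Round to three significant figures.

Dividing through by 1.15: denominator becomes s² + 1.991 s + 9.391.
So ω_n = √9.391 = 3.06 rad/s and ζ = 1.991/(2·3.06) = 0.325.
%OS = 100 e^{−πζ/√(1−ζ²)} with ζ = 0.325 gives 34.0%.

%OS ≈ 34.0%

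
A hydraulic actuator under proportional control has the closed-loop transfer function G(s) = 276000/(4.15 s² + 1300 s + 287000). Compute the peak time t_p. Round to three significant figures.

t_p ≈ 0.0149 s

Dividing through by 4.15: denominator becomes s² + 313.3 s + 69160.
So ω_n = √69160 = 263 rad/s and ζ = 313.3/(2·263) = 0.596.
ω_d = 263·√(1 − 0.596²) = 211 rad/s. t_p = π/ω_d = 0.0149 s.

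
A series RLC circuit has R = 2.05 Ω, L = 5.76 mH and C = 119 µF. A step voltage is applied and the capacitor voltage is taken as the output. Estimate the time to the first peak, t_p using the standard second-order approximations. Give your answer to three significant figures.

For a series RLC circuit (capacitor voltage as output), ω_n = 1/√(LC) = 1/√(5.76 mH · 119 µF) = 1210 rad/s.
ζ = (R/2)·√(C/L) = (2.05/2)·√(119 µF/5.76 mH) = 0.147.
The damped frequency ω_d = ω_n√(1−ζ²) = 1190 rad/s. t_p = π/ω_d = 0.00263 s.

t_p ≈ 0.00263 s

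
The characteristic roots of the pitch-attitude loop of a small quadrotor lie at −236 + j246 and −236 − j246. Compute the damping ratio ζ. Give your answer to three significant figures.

ζ ≈ 0.692

|pole| = ω_n = √(236² + 246²) = 341 rad/s; ζ = cos θ = σ/ω_n = 0.692.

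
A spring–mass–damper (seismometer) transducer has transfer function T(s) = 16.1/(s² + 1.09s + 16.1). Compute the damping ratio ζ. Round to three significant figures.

ζ ≈ 0.136

ω_n = √16.1 = 4.01 rad/s; ζ = 1.09/(2·4.01) = 0.136.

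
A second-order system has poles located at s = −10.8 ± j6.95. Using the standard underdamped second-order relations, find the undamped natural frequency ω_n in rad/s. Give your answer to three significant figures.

ω_n ≈ 12.8 rad/s

|pole| = ω_n = √(10.8² + 6.95²) = 12.8 rad/s; ζ = cos θ = σ/ω_n = 0.841.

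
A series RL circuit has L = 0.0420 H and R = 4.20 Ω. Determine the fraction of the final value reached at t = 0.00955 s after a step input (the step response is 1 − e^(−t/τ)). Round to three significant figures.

y/y_∞ ≈ 0.615

τ = L/R = 0.0420/4.20 = 0.0100 s.
y(t)/y_∞ = 1 − e^(−t/τ) = 1 − e^(−0.00955/0.0100) = 1 − e^(−0.955) = 0.615.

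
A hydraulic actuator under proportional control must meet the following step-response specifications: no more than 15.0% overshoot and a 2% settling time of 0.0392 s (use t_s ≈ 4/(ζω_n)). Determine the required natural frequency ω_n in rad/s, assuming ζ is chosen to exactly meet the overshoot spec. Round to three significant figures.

Inverting the overshoot relation: ζ = |ln 0.150|/√(π² + ln²0.150) = 0.517.
Then ω_n = 4/(ζ t_s) = 4/(0.517 × 0.0392) = 197 rad/s.

ω_n ≈ 197 rad/s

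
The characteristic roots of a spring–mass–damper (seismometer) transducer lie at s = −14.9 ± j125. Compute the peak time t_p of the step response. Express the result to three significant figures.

t_p ≈ 0.0251 s

t_p = π/ω_d with ω_d = 125 (the imaginary part), so t_p = 0.0251 s.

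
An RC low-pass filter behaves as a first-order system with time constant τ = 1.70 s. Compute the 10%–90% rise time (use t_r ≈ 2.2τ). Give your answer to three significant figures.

t_r ≈ 2.2τ = 3.74 s.

t_r ≈ 3.74 s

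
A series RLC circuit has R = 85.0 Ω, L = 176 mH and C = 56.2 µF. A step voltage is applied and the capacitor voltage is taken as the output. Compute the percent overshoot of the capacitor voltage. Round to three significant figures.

For a series RLC circuit (capacitor voltage as output), ω_n = 1/√(LC) = 1/√(176 mH · 56.2 µF) = 318 rad/s.
ζ = (R/2)·√(C/L) = (85.0/2)·√(56.2 µF/176 mH) = 0.759.
Overshoot: exp(−π·0.759/√(1−0.759²)) = 0.0255, i.e. 2.55%.

%OS ≈ 2.55%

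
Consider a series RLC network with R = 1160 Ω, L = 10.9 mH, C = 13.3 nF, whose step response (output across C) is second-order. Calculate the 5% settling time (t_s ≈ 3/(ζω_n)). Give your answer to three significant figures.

For a series RLC circuit (capacitor voltage as output), ω_n = 1/√(LC) = 1/√(10.9 mH · 13.3 nF) = 83100 rad/s.
ζ = (R/2)·√(C/L) = (1160/2)·√(13.3 nF/10.9 mH) = 0.641.
t_s ≈ 3/(ζω_n) = 0.0000564 s.

t_s ≈ 0.0000564 s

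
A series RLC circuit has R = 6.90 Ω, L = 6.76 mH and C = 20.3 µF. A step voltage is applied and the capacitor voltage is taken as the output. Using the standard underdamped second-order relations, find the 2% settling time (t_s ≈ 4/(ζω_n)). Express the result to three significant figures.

t_s ≈ 0.00784 s

For a series RLC circuit (capacitor voltage as output), ω_n = 1/√(LC) = 1/√(6.76 mH · 20.3 µF) = 2700 rad/s.
ζ = (R/2)·√(C/L) = (6.90/2)·√(20.3 µF/6.76 mH) = 0.189.
t_s ≈ 4/(ζω_n) = 0.00784 s.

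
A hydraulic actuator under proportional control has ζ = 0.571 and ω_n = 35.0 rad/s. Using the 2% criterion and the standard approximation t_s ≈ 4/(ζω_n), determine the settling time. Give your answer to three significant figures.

t_s ≈ 4/(ζω_n) = 4/(0.571 × 35.0) = 0.200 s.

t_s ≈ 0.200 s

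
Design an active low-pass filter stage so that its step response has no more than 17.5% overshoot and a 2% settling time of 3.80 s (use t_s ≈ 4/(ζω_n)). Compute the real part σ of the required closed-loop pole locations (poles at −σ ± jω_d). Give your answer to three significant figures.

σ ≈ 1.05

The settling-time spec alone fixes σ = ζω_n = 4/t_s = 4/3.80 = 1.05.
(Overshoot then fixes ζ = 0.485 and hence ω_d = σ·√(1−ζ²)/ζ = 1.90 rad/s.)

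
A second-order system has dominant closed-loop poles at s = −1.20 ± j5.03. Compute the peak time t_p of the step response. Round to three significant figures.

t_p ≈ 0.625 s

t_p = π/ω_d with ω_d = 5.03 (the imaginary part), so t_p = 0.625 s.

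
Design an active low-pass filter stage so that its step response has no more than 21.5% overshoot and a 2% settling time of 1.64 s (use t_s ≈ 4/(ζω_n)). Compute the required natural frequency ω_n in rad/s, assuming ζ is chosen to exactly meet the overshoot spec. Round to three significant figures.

ω_n ≈ 5.55 rad/s

ζ = −ln(OS)/√(π² + (ln OS)²). With OS = 0.215, ln OS = −1.537 and ζ = 1.537/3.497 = 0.439.
Then ω_n = 4/(ζ t_s) = 4/(0.439 × 1.64) = 5.55 rad/s.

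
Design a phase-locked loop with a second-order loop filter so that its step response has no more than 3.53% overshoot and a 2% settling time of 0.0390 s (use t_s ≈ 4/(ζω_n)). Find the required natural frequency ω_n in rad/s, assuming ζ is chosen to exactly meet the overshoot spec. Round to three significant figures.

ω_n ≈ 141 rad/s

ζ = −ln(OS)/√(π² + (ln OS)²). With OS = 0.0353, ln OS = −3.344 and ζ = 3.344/4.588 = 0.729.
Then ω_n = 4/(ζ t_s) = 4/(0.729 × 0.0390) = 141 rad/s.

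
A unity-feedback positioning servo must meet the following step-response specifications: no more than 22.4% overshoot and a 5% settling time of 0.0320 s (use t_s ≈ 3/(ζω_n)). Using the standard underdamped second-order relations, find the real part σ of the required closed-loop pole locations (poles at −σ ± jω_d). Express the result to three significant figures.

σ ≈ 93.8

The settling-time spec alone fixes σ = ζω_n = 3/t_s = 3/0.0320 = 93.8.
(Overshoot then fixes ζ = 0.430 and hence ω_d = σ·√(1−ζ²)/ζ = 197 rad/s.)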